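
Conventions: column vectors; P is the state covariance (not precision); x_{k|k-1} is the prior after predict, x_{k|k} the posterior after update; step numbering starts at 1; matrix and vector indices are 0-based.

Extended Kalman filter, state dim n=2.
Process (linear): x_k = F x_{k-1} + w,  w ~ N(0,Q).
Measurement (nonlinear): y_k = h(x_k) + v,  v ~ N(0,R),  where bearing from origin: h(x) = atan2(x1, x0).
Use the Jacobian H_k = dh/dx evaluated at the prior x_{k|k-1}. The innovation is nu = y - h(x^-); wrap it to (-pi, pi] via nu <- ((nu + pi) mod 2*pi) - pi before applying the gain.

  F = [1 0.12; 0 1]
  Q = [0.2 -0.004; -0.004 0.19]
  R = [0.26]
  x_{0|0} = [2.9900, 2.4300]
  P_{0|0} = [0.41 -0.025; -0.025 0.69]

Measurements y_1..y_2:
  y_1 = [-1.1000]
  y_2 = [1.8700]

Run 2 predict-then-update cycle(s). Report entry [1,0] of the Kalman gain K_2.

K[1,0] = 0.6599

step 1: x^-=[3.2816, 2.4300]  P^-=[0.6139 0.0538; 0.0538 0.8800]  H_jac=[-0.1457 0.1968]  S=[0.3040]  K=[-0.2595; 0.5439]  nu=[-1.7374]  x^+=[3.7324, 1.4851]  P^+=[0.5935 0.0967; 0.0967 0.7901]
step 2: x^-=[3.9106, 1.4851]  P^-=[0.8281 0.1875; 0.1875 0.9801]  H_jac=[-0.0849 0.2235]  S=[0.3078]  K=[-0.0922; 0.6599]  nu=[1.5071]  x^+=[3.7717, 2.4796]  P^+=[0.8254 0.2062; 0.2062 0.8460]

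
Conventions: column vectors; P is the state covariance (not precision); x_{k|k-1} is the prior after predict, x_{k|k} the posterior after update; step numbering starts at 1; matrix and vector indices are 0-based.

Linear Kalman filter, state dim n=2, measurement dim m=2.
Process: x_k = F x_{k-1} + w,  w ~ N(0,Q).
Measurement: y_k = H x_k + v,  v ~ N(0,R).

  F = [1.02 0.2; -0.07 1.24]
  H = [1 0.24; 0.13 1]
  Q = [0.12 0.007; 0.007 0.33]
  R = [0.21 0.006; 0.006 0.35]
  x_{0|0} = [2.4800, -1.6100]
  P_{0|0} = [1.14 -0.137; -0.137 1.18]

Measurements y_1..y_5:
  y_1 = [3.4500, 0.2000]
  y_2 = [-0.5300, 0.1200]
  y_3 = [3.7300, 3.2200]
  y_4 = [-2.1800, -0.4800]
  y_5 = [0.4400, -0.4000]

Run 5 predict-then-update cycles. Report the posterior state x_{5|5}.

step 1: x^-=[2.2076, -2.1700]  P^-=[1.2974 0.0469; 0.0469 2.1737]  S=[1.6551 0.7447; 0.7447 2.5579]  K=[0.8662 -0.1679; -0.0459 0.8656]  nu=[1.7632, 2.0830]  x^+=[3.3851, -0.4480]  P^+=[0.2000 -0.0796; -0.0796 0.3130]
step 2: x^-=[3.3632, -0.7924]  P^-=[0.3081 -0.0292; -0.0292 0.8261]  S=[0.5517 0.2142; 0.2142 1.1737]  K=[0.5836 -0.0973; 0.0371 0.6938]  nu=[-3.7031, 0.4752]  x^+=[1.1560, -0.5999]  P^+=[0.1335 -0.0479; -0.0479 0.2493]
step 3: x^-=[1.0592, -0.8248]  P^-=[0.2493 -0.0006; -0.0006 0.7223]  S=[0.5006 0.2111; 0.2111 1.0763]  K=[0.5290 -0.0742; 0.0677 0.6577]  nu=[2.8688, 3.9071]  x^+=[2.2867, 1.9391]  P^+=[0.1199 -0.0384; -0.0384 0.2356]
step 4: x^-=[2.7203, 2.2444]  P^-=[0.2385 0.0089; 0.0089 0.6995]  S=[0.4930 0.2140; 0.2140 1.0558]  K=[0.5171 -0.0671; 0.0772 0.6479]  nu=[-5.4389, -3.0780]  x^+=[0.1142, -0.1700]  P^+=[0.1167 -0.0355; -0.0355 0.2319]
step 5: x^-=[0.0825, -0.2188]  P^-=[0.2362 0.0117; 0.0117 0.6933]  S=[0.4918 0.2152; 0.2152 1.0503]  K=[0.5145 -0.0650; 0.0799 0.6451]  nu=[0.4101, -0.1919]  x^+=[0.3059, -0.3099]  P^+=[0.1160 -0.0347; -0.0347 0.2308]

x_post = [0.3059, -0.3099]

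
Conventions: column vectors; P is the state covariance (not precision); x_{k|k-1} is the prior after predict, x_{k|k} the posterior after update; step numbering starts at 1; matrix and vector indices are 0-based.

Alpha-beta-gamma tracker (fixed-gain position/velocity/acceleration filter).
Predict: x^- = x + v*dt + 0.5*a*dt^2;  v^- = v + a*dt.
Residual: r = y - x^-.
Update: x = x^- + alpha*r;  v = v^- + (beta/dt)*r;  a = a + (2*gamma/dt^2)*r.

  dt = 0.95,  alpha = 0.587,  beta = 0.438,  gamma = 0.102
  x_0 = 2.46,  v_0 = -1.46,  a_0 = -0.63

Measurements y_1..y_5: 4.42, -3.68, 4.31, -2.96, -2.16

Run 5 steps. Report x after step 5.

x_post = -2.3300

step 1: x_pred=0.7887  r=3.6313  x^+=2.9203  v^+=-0.3843  a^+=0.1908
step 2: x_pred=2.6413  r=-6.3213  x^+=-1.0693  v^+=-3.1175  a^+=-1.2380
step 3: x_pred=-4.5896  r=8.8996  x^+=0.6345  v^+=-0.1904  a^+=0.7736
step 4: x_pred=0.8026  r=-3.7626  x^+=-1.4060  v^+=-1.1903  a^+=-0.0769
step 5: x_pred=-2.5715  r=0.4115  x^+=-2.3300  v^+=-1.0736  a^+=0.0161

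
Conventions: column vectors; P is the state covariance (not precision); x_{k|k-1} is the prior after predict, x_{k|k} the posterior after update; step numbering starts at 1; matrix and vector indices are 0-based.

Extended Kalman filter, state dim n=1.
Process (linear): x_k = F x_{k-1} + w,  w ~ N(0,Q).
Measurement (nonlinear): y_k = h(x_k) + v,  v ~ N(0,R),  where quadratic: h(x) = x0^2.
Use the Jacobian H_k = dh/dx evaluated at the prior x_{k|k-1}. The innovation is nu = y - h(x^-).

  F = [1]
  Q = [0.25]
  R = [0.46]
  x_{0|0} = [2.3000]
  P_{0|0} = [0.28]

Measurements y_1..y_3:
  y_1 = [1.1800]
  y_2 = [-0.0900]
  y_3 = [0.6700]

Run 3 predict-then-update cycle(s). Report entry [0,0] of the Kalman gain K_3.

K[0,0] = 0.3868

step 1: x^-=[2.3000]  P^-=[0.5300]  H_jac=[4.6000]  S=[11.6748]  K=[0.2088]  nu=[-4.1100]  x^+=[1.4417]  P^+=[0.0209]
step 2: x^-=[1.4417]  P^-=[0.2709]  H_jac=[2.8835]  S=[2.7122]  K=[0.2880]  nu=[-2.1686]  x^+=[0.8172]  P^+=[0.0459]
step 3: x^-=[0.8172]  P^-=[0.2959]  H_jac=[1.6344]  S=[1.2506]  K=[0.3868]  nu=[0.0022]  x^+=[0.8180]  P^+=[0.1089]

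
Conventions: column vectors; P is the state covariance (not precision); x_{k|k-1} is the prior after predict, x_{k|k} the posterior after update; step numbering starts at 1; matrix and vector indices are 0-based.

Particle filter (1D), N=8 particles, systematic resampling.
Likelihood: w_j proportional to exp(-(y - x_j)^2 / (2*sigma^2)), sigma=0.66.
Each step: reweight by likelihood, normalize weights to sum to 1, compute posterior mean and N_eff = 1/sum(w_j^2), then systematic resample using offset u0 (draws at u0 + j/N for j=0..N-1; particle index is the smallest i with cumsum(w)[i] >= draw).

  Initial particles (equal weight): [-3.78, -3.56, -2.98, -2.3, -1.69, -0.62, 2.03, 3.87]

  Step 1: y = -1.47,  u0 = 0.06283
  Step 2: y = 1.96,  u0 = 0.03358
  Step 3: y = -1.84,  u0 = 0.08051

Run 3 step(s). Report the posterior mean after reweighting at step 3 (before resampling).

step 1: w=[0.0011, 0.0035, 0.0381, 0.2365, 0.4933, 0.2275, 0.0000, 0.0000]  mean=-1.6488  Neff=2.8369  idx=[3, 3, 4, 4, 4, 4, 5, 5]
step 2: w=[0.0000, 0.0000, 0.0002, 0.0002, 0.0002, 0.0002, 0.4995, 0.4995]  mean=-0.6210  Neff=2.0038  idx=[6, 6, 6, 6, 7, 7, 7, 7]
step 3: w=[0.1250, 0.1250, 0.1250, 0.1250, 0.1250, 0.1250, 0.1250, 0.1250]  mean=-0.6200  Neff=8.0000  idx=[0, 1, 2, 3, 4, 5, 6, 7]

post_mean = -0.6200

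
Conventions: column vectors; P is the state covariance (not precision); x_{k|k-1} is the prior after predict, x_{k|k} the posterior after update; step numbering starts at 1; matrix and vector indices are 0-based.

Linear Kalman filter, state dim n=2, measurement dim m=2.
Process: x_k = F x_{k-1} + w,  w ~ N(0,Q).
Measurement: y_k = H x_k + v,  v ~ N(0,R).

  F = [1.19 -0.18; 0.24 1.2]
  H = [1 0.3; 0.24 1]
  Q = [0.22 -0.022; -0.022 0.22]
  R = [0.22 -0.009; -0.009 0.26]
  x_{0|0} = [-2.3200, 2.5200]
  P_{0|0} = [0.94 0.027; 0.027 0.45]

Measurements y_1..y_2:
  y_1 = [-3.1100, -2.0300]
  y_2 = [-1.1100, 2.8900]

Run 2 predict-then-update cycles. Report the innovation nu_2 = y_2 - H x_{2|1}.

innov = [3.1009, 5.0175]

step 1: x^-=[-3.2144, 2.4672]  P^-=[1.5541 0.1867; 0.1867 0.9377]  S=[1.9705 0.8454; 0.8454 1.3768]  K=[0.8726 -0.1293; -0.0932 0.7708]  nu=[-0.6358, -3.7257]  x^+=[-3.2874, -0.3455]  P^+=[0.2215 -0.0946; -0.0946 0.2240]
step 2: x^-=[-3.8498, -1.2036]  P^-=[0.5815 -0.1382; -0.1382 0.5008]  S=[0.7637 0.1327; 0.1327 0.7279]  K=[0.7300 -0.1311; -0.0989 0.6604]  nu=[3.1009, 5.0175]  x^+=[-2.2442, 1.8032]  P^+=[0.1875 -0.0857; -0.0857 0.1932]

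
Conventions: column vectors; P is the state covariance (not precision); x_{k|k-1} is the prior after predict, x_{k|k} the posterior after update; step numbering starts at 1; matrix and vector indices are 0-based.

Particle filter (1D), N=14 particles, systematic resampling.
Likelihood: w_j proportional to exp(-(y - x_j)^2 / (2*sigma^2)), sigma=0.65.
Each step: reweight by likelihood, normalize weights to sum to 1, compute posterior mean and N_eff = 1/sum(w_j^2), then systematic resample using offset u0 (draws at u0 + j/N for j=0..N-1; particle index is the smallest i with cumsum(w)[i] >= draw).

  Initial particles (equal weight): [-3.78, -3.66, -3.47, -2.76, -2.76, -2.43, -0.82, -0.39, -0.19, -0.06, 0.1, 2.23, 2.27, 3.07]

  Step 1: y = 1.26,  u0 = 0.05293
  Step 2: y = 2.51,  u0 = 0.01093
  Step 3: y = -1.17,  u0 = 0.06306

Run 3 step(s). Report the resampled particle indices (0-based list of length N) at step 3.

step 1: w=[0.0000, 0.0000, 0.0000, 0.0000, 0.0000, 0.0000, 0.0054, 0.0360, 0.0750, 0.1148, 0.1837, 0.2965, 0.2700, 0.0187]  mean=1.3101  Neff=4.6514  idx=[8, 9, 9, 10, 10, 10, 11, 11, 11, 11, 12, 12, 12, 13]
step 2: w=[0.0000, 0.0001, 0.0001, 0.0001, 0.0001, 0.0001, 0.1276, 0.1276, 0.1276, 0.1276, 0.1308, 0.1308, 0.1308, 0.0966]  mean=2.3256  Neff=7.9497  idx=[6, 6, 7, 7, 8, 8, 9, 9, 10, 11, 11, 12, 12, 13]
step 3: w=[0.0861, 0.0861, 0.0861, 0.0861, 0.0861, 0.0861, 0.0861, 0.0861, 0.0623, 0.0623, 0.0623, 0.0623, 0.0623, 0.0000]  mean=2.2425  Neff=12.7129  idx=[0, 1, 2, 3, 4, 4, 5, 6, 7, 8, 9, 10, 11, 12]

resampled_idx = [0, 1, 2, 3, 4, 4, 5, 6, 7, 8, 9, 10, 11, 12]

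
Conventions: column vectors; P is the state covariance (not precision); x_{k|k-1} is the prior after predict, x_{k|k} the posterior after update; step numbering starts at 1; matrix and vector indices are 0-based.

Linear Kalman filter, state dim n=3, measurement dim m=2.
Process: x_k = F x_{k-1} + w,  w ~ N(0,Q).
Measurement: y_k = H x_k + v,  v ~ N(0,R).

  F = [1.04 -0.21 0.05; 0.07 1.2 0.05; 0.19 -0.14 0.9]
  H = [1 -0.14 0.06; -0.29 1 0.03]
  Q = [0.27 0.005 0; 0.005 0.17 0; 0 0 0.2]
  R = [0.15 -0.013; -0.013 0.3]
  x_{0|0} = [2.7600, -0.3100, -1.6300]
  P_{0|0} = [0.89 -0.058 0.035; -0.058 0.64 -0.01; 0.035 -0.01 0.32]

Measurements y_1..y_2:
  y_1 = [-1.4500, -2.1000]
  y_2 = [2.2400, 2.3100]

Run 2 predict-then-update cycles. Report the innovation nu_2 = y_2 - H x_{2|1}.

innov = [2.8292, 4.3081]

step 1: x^-=[2.8540, -0.2603, -0.8992]  P^-=[1.2908 -0.1608 0.2549; -0.1608 1.0861 -0.1021; 0.2549 -0.1021 0.5214]  S=[1.5413 -0.7082; -0.7082 1.5778]  K=[0.8925 0.0663; 0.1538 0.7850; 0.1868 -0.0178]  nu=[-4.2865, -0.9851]  x^+=[-1.0369, -1.6927, -1.6821]  P^+=[0.1400 0.0490 -0.0026; 0.0490 0.2484 -0.0224; -0.0026 -0.0224 0.4625]
step 2: x^-=[-0.8071, -2.1879, -1.4740]  P^-=[0.4124 0.0129 0.0486; 0.0129 0.5350 -0.0326; 0.0486 -0.0326 0.5867]  S=[0.5777 -0.1942; -0.1942 0.8599]  K=[0.7300 0.0425; 0.1045 0.6403; 0.1532 0.0008]  nu=[2.8292, 4.3081]  x^+=[1.4413, 0.8662, -1.0373]  P^+=[0.1150 0.0371 -0.0147; 0.0371 0.2022 -0.0232; -0.0147 -0.0232 0.5732]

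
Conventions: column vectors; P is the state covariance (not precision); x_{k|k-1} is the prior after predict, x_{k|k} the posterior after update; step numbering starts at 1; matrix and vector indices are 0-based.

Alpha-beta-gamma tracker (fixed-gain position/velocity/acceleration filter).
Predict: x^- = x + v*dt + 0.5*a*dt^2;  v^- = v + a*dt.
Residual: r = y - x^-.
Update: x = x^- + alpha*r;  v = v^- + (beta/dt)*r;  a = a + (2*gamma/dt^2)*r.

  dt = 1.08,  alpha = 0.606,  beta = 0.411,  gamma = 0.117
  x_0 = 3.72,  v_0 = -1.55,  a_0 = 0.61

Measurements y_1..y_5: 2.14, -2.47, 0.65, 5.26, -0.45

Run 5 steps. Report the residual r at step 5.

step 1: x_pred=2.4018  r=-0.2618  x^+=2.2431  v^+=-0.9908  a^+=0.5575
step 2: x_pred=1.4982  r=-3.9682  x^+=-0.9065  v^+=-1.8988  a^+=-0.2386
step 3: x_pred=-3.0964  r=3.7464  x^+=-0.8261  v^+=-0.7308  a^+=0.5130
step 4: x_pred=-1.3162  r=6.5762  x^+=2.6690  v^+=2.3258  a^+=1.8323
step 5: x_pred=6.2495  r=-6.6995  x^+=2.1896  v^+=1.7552  a^+=0.4883

resid = -6.6995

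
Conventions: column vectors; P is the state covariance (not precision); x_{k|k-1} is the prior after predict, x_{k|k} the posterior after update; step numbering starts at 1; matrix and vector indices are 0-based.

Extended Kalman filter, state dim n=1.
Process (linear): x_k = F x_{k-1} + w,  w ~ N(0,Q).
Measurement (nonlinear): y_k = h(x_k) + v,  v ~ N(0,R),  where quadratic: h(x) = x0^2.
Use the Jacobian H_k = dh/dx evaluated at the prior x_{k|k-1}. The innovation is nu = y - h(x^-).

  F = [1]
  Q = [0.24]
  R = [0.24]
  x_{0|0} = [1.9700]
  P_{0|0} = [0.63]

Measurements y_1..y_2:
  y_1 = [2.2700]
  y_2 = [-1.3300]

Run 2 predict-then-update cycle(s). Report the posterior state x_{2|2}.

step 1: x^-=[1.9700]  P^-=[0.8700]  H_jac=[3.9400]  S=[13.7455]  K=[0.2494]  nu=[-1.6109]  x^+=[1.5683]  P^+=[0.0152]
step 2: x^-=[1.5683]  P^-=[0.2552]  H_jac=[3.1366]  S=[2.7506]  K=[0.2910]  nu=[-3.7895]  x^+=[0.4655]  P^+=[0.0223]

x_post = [0.4655]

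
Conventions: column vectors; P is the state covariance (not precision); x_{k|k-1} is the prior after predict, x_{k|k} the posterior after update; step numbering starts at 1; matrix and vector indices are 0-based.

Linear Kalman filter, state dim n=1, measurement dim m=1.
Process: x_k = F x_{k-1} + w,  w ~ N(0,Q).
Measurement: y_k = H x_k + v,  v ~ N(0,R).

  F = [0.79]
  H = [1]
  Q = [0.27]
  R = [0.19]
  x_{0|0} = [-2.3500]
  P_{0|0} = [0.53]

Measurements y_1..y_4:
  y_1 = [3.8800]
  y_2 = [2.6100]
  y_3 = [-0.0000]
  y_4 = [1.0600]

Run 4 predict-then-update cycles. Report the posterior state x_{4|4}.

step 1: x^-=[-1.8565]  P^-=[0.6008]  S=[0.7908]  K=[0.7597]  nu=[5.7365]  x^+=[2.5017]  P^+=[0.1443]
step 2: x^-=[1.9763]  P^-=[0.3601]  S=[0.5501]  K=[0.6546]  nu=[0.6337]  x^+=[2.3911]  P^+=[0.1244]
step 3: x^-=[1.8890]  P^-=[0.3476]  S=[0.5376]  K=[0.6466]  nu=[-1.8890]  x^+=[0.6676]  P^+=[0.1229]
step 4: x^-=[0.5274]  P^-=[0.3467]  S=[0.5367]  K=[0.6460]  nu=[0.5326]  x^+=[0.8714]  P^+=[0.1227]

x_post = [0.8714]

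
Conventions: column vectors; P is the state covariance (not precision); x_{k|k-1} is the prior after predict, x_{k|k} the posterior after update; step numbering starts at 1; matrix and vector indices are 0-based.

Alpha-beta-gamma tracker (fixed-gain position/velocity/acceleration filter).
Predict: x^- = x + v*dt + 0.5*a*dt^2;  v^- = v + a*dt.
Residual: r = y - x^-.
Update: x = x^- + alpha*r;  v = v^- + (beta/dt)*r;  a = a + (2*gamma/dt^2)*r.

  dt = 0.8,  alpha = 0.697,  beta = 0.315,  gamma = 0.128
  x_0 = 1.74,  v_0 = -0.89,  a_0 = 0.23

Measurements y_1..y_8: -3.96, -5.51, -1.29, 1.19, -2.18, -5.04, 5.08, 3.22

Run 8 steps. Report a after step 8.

step 1: x_pred=1.1016  r=-5.0616  x^+=-2.4263  v^+=-2.6990  a^+=-1.7946
step 2: x_pred=-5.1598  r=-0.3502  x^+=-5.4039  v^+=-4.2726  a^+=-1.9347
step 3: x_pred=-9.4411  r=8.1511  x^+=-3.7598  v^+=-2.6109  a^+=1.3257
step 4: x_pred=-5.4242  r=6.6142  x^+=-0.8141  v^+=1.0541  a^+=3.9714
step 5: x_pred=1.3000  r=-3.4800  x^+=-1.1256  v^+=2.8610  a^+=2.5794
step 6: x_pred=1.9886  r=-7.0286  x^+=-2.9103  v^+=2.1570  a^+=-0.2320
step 7: x_pred=-1.2590  r=6.3390  x^+=3.1593  v^+=4.4673  a^+=2.3036
step 8: x_pred=7.4703  r=-4.2503  x^+=4.5078  v^+=4.6366  a^+=0.6035

a_post = 0.6035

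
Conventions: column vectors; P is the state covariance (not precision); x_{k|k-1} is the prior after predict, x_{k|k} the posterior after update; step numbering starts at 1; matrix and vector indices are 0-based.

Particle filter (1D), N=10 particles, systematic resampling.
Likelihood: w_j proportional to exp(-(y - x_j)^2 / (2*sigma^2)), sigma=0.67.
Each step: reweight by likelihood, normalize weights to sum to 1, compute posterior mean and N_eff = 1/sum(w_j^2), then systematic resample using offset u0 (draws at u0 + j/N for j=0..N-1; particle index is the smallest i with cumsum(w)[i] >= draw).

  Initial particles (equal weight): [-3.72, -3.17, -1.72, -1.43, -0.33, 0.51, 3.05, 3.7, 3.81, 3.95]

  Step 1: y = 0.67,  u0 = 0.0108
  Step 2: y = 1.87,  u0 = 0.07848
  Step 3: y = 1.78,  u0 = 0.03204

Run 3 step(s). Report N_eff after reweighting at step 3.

N_eff = 10.0000

step 1: w=[0.0000, 0.0000, 0.0013, 0.0056, 0.2504, 0.7412, 0.0014, 0.0000, 0.0000, 0.0000]  mean=0.2895  Neff=1.6335  idx=[4, 4, 4, 5, 5, 5, 5, 5, 5, 5]
step 2: w=[0.0050, 0.0050, 0.0050, 0.1407, 0.1407, 0.1407, 0.1407, 0.1407, 0.1407, 0.1407]  mean=0.4973  Neff=7.2123  idx=[3, 4, 4, 5, 6, 7, 7, 8, 9, 9]
step 3: w=[0.1000, 0.1000, 0.1000, 0.1000, 0.1000, 0.1000, 0.1000, 0.1000, 0.1000, 0.1000]  mean=0.5100  Neff=10.0000  idx=[0, 1, 2, 3, 4, 5, 6, 7, 8, 9]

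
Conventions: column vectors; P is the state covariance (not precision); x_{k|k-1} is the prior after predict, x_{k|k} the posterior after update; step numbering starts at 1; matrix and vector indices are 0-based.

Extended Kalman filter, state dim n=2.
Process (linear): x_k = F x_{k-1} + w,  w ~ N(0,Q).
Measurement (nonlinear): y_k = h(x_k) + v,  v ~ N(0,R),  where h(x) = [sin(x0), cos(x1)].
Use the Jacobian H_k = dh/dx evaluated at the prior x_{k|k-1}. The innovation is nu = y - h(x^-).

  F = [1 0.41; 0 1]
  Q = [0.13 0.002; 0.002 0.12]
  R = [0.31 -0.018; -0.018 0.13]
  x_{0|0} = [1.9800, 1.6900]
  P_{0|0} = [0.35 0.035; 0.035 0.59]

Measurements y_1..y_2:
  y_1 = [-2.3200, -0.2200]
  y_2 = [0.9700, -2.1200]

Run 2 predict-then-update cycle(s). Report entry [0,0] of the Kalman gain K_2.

K[0,0] = 0.4663

step 1: x^-=[2.6729, 1.6900]  P^-=[0.6079 0.2789; 0.2789 0.7100]  H_jac=[-0.8922 0.0000; 0.0000 -0.9929]  S=[0.7938 0.2291; 0.2291 0.8300]  K=[-0.6377 -0.1577; -0.0743 -0.8289]  nu=[-2.7717, -0.1011]  x^+=[4.4563, 1.9796]  P^+=[0.2184 0.0091; 0.0091 0.1072]
step 2: x^-=[5.2679, 1.9796]  P^-=[0.3739 0.0550; 0.0550 0.2272]  H_jac=[0.5274 0.0000; 0.0000 -0.9176]  S=[0.4140 -0.0446; -0.0446 0.3213]  K=[0.4663 -0.0924; 0.0002 -0.6488]  nu=[1.8196, -1.7225]  x^+=[6.2756, 3.0975]  P^+=[0.2772 0.0222; 0.0222 0.0919]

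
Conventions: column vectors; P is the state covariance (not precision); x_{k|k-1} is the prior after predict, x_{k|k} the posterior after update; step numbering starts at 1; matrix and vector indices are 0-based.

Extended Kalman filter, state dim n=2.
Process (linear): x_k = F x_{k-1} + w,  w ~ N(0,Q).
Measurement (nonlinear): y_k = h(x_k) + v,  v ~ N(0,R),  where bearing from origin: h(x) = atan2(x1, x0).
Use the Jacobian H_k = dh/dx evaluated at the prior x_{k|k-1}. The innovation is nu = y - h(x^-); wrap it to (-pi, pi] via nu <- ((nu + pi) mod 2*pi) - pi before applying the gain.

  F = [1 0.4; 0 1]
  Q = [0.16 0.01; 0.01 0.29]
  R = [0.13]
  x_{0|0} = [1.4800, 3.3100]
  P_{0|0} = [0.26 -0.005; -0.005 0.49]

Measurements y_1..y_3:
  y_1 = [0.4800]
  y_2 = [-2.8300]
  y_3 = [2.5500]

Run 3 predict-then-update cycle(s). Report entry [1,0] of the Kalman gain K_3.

K[1,0] = 0.3106

step 1: x^-=[2.8040, 3.3100]  P^-=[0.4944 0.2010; 0.2010 0.7800]  H_jac=[-0.1759 0.1490]  S=[0.1521]  K=[-0.3749; 0.5318]  nu=[-0.3880]  x^+=[2.9494, 3.1037]  P^+=[0.4730 0.2313; 0.2313 0.7370]
step 2: x^-=[4.1909, 3.1037]  P^-=[0.9360 0.5361; 0.5361 1.0270]  H_jac=[-0.1141 0.1541]  S=[0.1477]  K=[-0.1638; 0.6572]  nu=[2.8157]  x^+=[3.7296, 4.9541]  P^+=[0.9320 0.5520; 0.5520 0.9632]
step 3: x^-=[5.7112, 4.9541]  P^-=[1.6878 0.9473; 0.9473 1.2532]  H_jac=[-0.0867 0.0999]  S=[0.1388]  K=[-0.3720; 0.3106]  nu=[1.8355]  x^+=[5.0284, 5.5243]  P^+=[1.6686 0.9633; 0.9633 1.2398]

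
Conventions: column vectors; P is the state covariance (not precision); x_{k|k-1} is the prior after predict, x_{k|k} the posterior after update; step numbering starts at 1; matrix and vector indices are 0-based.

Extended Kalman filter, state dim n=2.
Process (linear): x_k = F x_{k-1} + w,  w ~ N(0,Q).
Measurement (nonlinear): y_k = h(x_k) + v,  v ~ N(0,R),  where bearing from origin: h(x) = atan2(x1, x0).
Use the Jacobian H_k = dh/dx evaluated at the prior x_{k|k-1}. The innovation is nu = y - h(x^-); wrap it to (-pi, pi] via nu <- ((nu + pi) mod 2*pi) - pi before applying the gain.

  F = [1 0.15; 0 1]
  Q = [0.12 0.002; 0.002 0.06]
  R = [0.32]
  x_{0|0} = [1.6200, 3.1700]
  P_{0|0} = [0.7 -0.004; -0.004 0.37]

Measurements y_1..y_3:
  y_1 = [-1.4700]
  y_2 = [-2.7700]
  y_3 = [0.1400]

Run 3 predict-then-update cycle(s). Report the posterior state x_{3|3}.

step 1: x^-=[2.0955, 3.1700]  P^-=[0.8271 0.0535; 0.0535 0.4300]  H_jac=[-0.2195 0.1451]  S=[0.3655]  K=[-0.4755; 0.1386]  nu=[-2.4567]  x^+=[3.2638, 2.8295]  P^+=[0.7445 0.0776; 0.0776 0.4230]
step 2: x^-=[3.6882, 2.8295]  P^-=[0.8973 0.1430; 0.1430 0.4830]  H_jac=[-0.1309 0.1707]  S=[0.3431]  K=[-0.2713; 0.1857]  nu=[2.8588]  x^+=[2.9126, 3.3604]  P^+=[0.8720 0.1603; 0.1603 0.4711]
step 3: x^-=[3.4166, 3.3604]  P^-=[1.0507 0.2330; 0.2330 0.5311]  H_jac=[-0.1463 0.1488]  S=[0.3441]  K=[-0.3461; 0.1306]  nu=[-0.6371]  x^+=[3.6371, 3.2772]  P^+=[1.0095 0.2485; 0.2485 0.5253]

x_post = [3.6371, 3.2772]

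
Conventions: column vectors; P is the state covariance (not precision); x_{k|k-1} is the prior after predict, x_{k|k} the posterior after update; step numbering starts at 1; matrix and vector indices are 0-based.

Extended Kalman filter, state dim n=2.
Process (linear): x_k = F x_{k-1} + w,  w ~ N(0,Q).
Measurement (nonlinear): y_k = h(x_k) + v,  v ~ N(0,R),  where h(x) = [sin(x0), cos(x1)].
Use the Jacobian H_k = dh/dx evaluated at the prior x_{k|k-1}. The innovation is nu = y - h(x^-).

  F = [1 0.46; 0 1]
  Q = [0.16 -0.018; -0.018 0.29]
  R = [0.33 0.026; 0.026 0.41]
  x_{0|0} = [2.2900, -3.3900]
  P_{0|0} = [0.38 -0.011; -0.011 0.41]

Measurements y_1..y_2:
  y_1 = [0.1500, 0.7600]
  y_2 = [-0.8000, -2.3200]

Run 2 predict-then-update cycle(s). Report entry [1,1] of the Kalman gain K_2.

step 1: x^-=[0.7306, -3.3900]  P^-=[0.6166 0.1596; 0.1596 0.7000]  H_jac=[0.7448 0.0000; 0.0000 -0.2459]  S=[0.6720 -0.0032; -0.0032 0.4523]  K=[0.6830 -0.0819; 0.1751 -0.3792]  nu=[-0.5173, 1.7293]  x^+=[0.2357, -4.1364]  P^+=[0.2998 0.0643; 0.0643 0.6139]
step 2: x^-=[-1.6671, -4.1364]  P^-=[0.6488 0.3287; 0.3287 0.9039]  H_jac=[-0.0961 0.0000; 0.0000 -0.8386]  S=[0.3360 0.0525; 0.0525 1.0458]  K=[-0.1456 -0.2563; 0.0194 -0.7259]  nu=[0.1954, -1.7753]  x^+=[-1.2404, -2.8439]  P^+=[0.5691 0.1298; 0.1298 0.3543]

K[1,1] = -0.7259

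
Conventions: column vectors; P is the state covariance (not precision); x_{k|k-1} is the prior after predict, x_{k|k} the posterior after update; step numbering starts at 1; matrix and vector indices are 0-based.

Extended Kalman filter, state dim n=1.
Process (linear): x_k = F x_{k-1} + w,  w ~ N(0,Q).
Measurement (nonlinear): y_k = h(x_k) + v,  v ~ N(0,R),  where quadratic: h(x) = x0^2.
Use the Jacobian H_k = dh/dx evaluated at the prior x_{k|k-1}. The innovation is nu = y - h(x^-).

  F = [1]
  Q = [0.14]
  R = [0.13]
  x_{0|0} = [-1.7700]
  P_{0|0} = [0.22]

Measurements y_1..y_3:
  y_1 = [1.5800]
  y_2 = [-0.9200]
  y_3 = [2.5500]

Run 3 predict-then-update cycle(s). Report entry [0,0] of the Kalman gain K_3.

step 1: x^-=[-1.7700]  P^-=[0.3600]  H_jac=[-3.5400]  S=[4.6414]  K=[-0.2746]  nu=[-1.5529]  x^+=[-1.3436]  P^+=[0.0101]
step 2: x^-=[-1.3436]  P^-=[0.1501]  H_jac=[-2.6872]  S=[1.2138]  K=[-0.3323]  nu=[-2.7253]  x^+=[-0.4381]  P^+=[0.0161]
step 3: x^-=[-0.4381]  P^-=[0.1561]  H_jac=[-0.8761]  S=[0.2498]  K=[-0.5474]  nu=[2.3581]  x^+=[-1.7289]  P^+=[0.0812]

K[0,0] = -0.5474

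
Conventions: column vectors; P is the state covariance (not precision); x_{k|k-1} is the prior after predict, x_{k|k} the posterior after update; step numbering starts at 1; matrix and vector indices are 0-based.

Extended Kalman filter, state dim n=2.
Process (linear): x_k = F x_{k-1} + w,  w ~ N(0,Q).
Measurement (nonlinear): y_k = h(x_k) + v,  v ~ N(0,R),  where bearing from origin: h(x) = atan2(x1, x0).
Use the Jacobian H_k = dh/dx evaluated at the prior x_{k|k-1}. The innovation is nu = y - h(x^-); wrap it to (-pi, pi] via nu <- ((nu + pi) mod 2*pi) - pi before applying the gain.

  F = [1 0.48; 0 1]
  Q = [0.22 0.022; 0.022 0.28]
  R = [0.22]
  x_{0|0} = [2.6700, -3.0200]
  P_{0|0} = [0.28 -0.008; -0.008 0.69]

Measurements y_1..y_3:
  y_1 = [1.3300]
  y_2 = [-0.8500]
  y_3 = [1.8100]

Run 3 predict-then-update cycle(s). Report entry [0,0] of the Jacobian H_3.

step 1: x^-=[1.2204, -3.0200]  P^-=[0.6513 0.3452; 0.3452 0.9700]  H_jac=[0.2846 0.1150]  S=[0.3082]  K=[0.7303; 0.6808]  nu=[2.5168]  x^+=[3.0585, -1.3065]  P^+=[0.4869 0.1920; 0.1920 0.8271]
step 2: x^-=[2.4313, -1.3065]  P^-=[1.0817 0.6110; 0.6110 1.1071]  H_jac=[0.1715 0.3191]  S=[0.4315]  K=[0.8819; 1.0618]  nu=[-0.3569]  x^+=[2.1166, -1.6855]  P^+=[0.7462 0.2070; 0.2070 0.6207]
step 3: x^-=[1.3075, -1.6855]  P^-=[1.3079 0.5269; 0.5269 0.9007]  H_jac=[0.3704 0.2873]  S=[0.5860]  K=[1.0851; 0.7748]  nu=[2.7210]  x^+=[4.2602, 0.4227]  P^+=[0.6179 0.0343; 0.0343 0.5490]

H_jac[0,0] = 0.3704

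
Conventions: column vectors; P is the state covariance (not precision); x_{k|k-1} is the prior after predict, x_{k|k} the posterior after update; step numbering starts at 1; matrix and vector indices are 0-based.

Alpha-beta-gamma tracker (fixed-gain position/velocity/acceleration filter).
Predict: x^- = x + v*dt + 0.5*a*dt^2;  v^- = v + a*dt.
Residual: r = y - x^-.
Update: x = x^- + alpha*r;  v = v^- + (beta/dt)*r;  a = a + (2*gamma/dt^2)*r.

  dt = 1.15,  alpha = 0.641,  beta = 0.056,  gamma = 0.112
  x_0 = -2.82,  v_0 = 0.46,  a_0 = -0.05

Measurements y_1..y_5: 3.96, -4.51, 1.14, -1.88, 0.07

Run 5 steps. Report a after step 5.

step 1: x_pred=-2.3241  r=6.2841  x^+=1.7040  v^+=0.7085  a^+=1.0144
step 2: x_pred=3.1896  r=-7.6996  x^+=-1.7459  v^+=1.5001  a^+=-0.2898
step 3: x_pred=-0.2123  r=1.3523  x^+=0.6545  v^+=1.2327  a^+=-0.0607
step 4: x_pred=2.0320  r=-3.9120  x^+=-0.4756  v^+=0.9724  a^+=-0.7233
step 5: x_pred=0.1644  r=-0.0944  x^+=0.1039  v^+=0.1360  a^+=-0.7393

a_post = -0.7393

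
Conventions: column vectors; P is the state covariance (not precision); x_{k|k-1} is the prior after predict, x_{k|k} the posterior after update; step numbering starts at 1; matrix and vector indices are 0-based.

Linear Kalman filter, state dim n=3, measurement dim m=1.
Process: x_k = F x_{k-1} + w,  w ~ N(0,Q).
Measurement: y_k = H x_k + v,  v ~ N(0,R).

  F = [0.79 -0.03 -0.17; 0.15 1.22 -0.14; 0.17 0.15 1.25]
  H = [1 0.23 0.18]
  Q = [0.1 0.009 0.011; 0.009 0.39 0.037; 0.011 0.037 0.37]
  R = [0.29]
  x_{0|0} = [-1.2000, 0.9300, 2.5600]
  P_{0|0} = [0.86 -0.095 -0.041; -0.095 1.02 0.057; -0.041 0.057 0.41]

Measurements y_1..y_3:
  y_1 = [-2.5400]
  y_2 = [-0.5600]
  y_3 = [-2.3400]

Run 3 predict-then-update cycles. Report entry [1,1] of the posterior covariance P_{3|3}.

P_post[1,1] = 3.4356

step 1: x^-=[-1.4111, 0.5962, 3.1355]  P^-=[0.6656 -0.0138 -0.0189; -0.0138 1.8830 0.2310; -0.0189 0.2310 1.0575]  S=[1.0954]  K=[0.6016; 0.4207; 0.2050]  nu=[-1.8304]  x^+=[-2.5123, -0.1739, 2.7602]  P^+=[0.2691 -0.2911 -0.1540; -0.2911 1.6891 0.1365; -0.1540 0.1365 1.0115]
step 2: x^-=[-2.4487, -0.9754, 2.9971]  P^-=[0.3553 -0.2829 -0.3646; -0.2829 2.7833 0.2892; -0.3646 0.2892 1.9671]  S=[0.6188]  K=[0.3629; 0.6615; 0.0904]  nu=[1.5736]  x^+=[-1.8776, 0.0655, 3.1394]  P^+=[0.2738 -0.4314 -0.3849; -0.4314 2.5125 0.2521; -0.3849 0.2521 1.9621]
step 3: x^-=[-2.0190, -0.6412, 3.6148]  P^-=[0.4562 -0.4165 -0.8143; -0.4165 3.9463 0.3774; -0.8143 0.3774 3.4091]  S=[0.6120]  K=[0.3495; 0.9136; -0.1860]  nu=[-0.8242]  x^+=[-2.3070, -1.3942, 3.7682]  P^+=[0.3815 -0.6119 -0.7745; -0.6119 3.4356 0.4814; -0.7745 0.4814 3.3879]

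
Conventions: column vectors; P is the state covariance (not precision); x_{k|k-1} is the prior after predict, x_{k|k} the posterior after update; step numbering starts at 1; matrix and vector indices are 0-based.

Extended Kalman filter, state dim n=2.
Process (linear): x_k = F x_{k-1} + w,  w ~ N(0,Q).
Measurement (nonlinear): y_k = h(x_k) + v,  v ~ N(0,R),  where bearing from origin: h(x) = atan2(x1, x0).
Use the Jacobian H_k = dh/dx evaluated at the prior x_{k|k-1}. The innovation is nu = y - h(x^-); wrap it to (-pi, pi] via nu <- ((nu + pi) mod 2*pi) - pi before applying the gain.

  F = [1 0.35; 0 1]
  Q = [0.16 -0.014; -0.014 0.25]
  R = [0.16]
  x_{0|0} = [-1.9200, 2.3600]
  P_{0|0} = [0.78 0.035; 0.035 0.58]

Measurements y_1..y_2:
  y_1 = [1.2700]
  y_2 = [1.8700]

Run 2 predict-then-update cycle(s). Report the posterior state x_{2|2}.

x_post = [0.2080, 2.8739]

step 1: x^-=[-1.0940, 2.3600]  P^-=[1.0355 0.2240; 0.2240 0.8300]  H_jac=[-0.3488 -0.1617]  S=[0.3329]  K=[-1.1936; -0.6377]  nu=[-0.7349]  x^+=[-0.2168, 2.8286]  P^+=[0.5612 -0.0294; -0.0294 0.6946]
step 2: x^-=[0.7732, 2.8286]  P^-=[0.7857 0.1997; 0.1997 0.9446]  H_jac=[-0.3289 0.0899]  S=[0.2408]  K=[-0.9986; 0.0799]  nu=[0.5660]  x^+=[0.2080, 2.8739]  P^+=[0.5455 0.2189; 0.2189 0.9431]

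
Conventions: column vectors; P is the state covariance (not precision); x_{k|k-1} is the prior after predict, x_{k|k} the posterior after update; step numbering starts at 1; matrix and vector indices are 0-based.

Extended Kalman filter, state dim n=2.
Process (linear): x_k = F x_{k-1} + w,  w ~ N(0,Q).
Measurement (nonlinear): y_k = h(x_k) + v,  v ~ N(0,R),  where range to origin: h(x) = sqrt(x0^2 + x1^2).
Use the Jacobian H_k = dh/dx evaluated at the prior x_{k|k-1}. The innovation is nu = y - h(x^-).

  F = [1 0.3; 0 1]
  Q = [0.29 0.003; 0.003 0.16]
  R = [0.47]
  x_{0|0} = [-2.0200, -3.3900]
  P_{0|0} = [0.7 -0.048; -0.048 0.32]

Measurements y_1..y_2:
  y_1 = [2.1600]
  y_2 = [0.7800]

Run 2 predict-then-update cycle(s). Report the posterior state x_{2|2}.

step 1: x^-=[-3.0370, -3.3900]  P^-=[0.9900 0.0510; 0.0510 0.4800]  H_jac=[-0.6673 -0.7448]  S=[1.2278]  K=[-0.5690; -0.3189]  nu=[-2.3914]  x^+=[-1.6763, -2.6274]  P^+=[0.5925 -0.1718; -0.1718 0.3551]
step 2: x^-=[-2.4645, -2.6274]  P^-=[0.8114 -0.0622; -0.0622 0.5151]  H_jac=[-0.6841 -0.7293]  S=[1.0617]  K=[-0.4801; -0.3138]  nu=[-2.8223]  x^+=[-1.1095, -1.7418]  P^+=[0.5667 -0.2222; -0.2222 0.4106]

x_post = [-1.1095, -1.7418]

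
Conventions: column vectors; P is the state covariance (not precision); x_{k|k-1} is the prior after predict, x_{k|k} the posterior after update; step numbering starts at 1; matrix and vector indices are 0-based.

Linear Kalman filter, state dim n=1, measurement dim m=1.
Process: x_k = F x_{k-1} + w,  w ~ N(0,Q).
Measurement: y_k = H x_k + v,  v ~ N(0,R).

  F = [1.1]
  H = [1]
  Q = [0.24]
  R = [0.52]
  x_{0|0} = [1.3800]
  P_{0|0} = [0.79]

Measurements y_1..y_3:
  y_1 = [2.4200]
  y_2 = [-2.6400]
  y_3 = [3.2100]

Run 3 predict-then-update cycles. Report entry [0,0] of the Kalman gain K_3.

step 1: x^-=[1.5180]  P^-=[1.1959]  S=[1.7159]  K=[0.6970]  nu=[0.9020]  x^+=[2.1467]  P^+=[0.3624]
step 2: x^-=[2.3613]  P^-=[0.6785]  S=[1.1985]  K=[0.5661]  nu=[-5.0013]  x^+=[-0.4701]  P^+=[0.2944]
step 3: x^-=[-0.5171]  P^-=[0.5962]  S=[1.1162]  K=[0.5341]  nu=[3.7271]  x^+=[1.4737]  P^+=[0.2778]

K[0,0] = 0.5341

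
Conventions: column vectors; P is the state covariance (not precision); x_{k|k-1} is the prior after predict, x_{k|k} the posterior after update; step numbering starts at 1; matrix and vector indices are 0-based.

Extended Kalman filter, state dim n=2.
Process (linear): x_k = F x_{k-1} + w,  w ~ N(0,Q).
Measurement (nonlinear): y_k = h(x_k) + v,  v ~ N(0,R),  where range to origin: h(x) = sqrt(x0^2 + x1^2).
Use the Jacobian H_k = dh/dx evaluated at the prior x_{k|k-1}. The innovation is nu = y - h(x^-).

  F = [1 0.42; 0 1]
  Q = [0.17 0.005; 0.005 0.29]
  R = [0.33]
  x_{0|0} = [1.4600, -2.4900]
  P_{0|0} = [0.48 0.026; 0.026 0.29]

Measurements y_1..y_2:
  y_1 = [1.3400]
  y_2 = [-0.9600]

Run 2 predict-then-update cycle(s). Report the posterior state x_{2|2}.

x_post = [0.8716, -0.1338]

step 1: x^-=[0.4142, -2.4900]  P^-=[0.7230 0.1528; 0.1528 0.5800]  H_jac=[0.1641 -0.9864]  S=[0.8644]  K=[-0.0371; -0.6329]  nu=[-1.1842]  x^+=[0.4582, -1.7405]  P^+=[0.7218 0.1325; 0.1325 0.2338]
step 2: x^-=[-0.2728, -1.7405]  P^-=[1.0443 0.2357; 0.2357 0.5238]  H_jac=[-0.1549 -0.9879]  S=[0.9384]  K=[-0.4205; -0.5903]  nu=[-2.7218]  x^+=[0.8716, -0.1338]  P^+=[0.8784 0.0027; 0.0027 0.1968]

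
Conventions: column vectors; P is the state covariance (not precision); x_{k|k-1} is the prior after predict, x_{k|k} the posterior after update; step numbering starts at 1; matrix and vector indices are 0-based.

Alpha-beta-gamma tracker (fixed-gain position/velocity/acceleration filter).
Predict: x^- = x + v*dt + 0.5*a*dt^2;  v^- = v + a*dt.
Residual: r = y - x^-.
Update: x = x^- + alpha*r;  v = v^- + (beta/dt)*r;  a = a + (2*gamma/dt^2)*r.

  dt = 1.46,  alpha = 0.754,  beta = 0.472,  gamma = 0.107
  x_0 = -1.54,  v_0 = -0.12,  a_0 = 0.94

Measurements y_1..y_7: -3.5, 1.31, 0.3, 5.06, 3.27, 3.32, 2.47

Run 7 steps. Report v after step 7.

step 1: x_pred=-0.7133  r=-2.7867  x^+=-2.8145  v^+=0.3515  a^+=0.6602
step 2: x_pred=-1.5976  r=2.9076  x^+=0.5947  v^+=2.2554  a^+=0.9521
step 3: x_pred=4.9025  r=-4.6025  x^+=1.4322  v^+=2.1577  a^+=0.4901
step 4: x_pred=5.1047  r=-0.0447  x^+=5.0710  v^+=2.8587  a^+=0.4856
step 5: x_pred=9.7623  r=-6.4923  x^+=4.8671  v^+=1.4688  a^+=-0.1662
step 6: x_pred=6.8344  r=-3.5144  x^+=4.1846  v^+=0.0900  a^+=-0.5190
step 7: x_pred=3.7628  r=-1.2928  x^+=2.7880  v^+=-1.0857  a^+=-0.6488

v_post = -1.0857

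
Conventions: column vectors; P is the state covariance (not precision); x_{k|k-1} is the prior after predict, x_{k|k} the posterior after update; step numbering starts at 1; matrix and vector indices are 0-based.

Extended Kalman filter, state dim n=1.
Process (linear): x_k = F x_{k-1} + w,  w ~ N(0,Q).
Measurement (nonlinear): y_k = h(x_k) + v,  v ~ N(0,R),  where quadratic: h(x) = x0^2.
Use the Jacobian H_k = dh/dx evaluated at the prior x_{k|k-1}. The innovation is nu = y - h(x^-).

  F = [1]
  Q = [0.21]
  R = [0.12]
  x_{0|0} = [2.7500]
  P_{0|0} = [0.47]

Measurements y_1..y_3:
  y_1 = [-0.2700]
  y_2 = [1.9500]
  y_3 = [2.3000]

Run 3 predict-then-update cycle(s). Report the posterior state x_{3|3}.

step 1: x^-=[2.7500]  P^-=[0.6800]  H_jac=[5.5000]  S=[20.6900]  K=[0.1808]  nu=[-7.8325]  x^+=[1.3342]  P^+=[0.0039]
step 2: x^-=[1.3342]  P^-=[0.2139]  H_jac=[2.6683]  S=[1.6433]  K=[0.3474]  nu=[0.1700]  x^+=[1.3932]  P^+=[0.0156]
step 3: x^-=[1.3932]  P^-=[0.2256]  H_jac=[2.7864]  S=[1.8718]  K=[0.3359]  nu=[0.3589]  x^+=[1.5138]  P^+=[0.0145]

x_post = [1.5138]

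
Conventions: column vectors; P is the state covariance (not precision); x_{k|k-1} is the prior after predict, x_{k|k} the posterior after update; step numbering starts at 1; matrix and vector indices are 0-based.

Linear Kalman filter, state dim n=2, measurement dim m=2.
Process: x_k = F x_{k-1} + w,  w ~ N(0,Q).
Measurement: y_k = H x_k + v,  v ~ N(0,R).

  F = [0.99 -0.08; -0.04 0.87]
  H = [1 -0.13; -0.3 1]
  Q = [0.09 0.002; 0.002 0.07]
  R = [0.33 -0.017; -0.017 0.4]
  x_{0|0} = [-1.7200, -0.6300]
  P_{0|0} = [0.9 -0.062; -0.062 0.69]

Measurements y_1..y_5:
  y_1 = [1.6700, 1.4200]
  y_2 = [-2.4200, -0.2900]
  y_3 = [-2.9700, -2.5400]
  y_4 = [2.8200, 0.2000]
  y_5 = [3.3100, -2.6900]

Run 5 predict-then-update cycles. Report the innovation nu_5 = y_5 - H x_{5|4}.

innov = [3.0786, -2.2345]

step 1: x^-=[-1.6524, -0.4793]  P^-=[0.9863 -0.1353; -0.1353 0.5980]  S=[1.3616 -0.5312; -0.5312 1.1679]  K=[0.7213 -0.0411; 0.0691 0.5782]  nu=[3.2601, 1.4036]  x^+=[0.6412, 0.5576]  P^+=[0.2445 0.0446; 0.0446 0.2435]
step 2: x^-=[0.5902, 0.4595]  P^-=[0.3241 0.0140; 0.0140 0.2516]  S=[0.6548 -0.1324; -0.1324 0.6724]  K=[0.4866 -0.0280; 0.0477 0.3773]  nu=[-2.9505, -0.5724]  x^+=[-0.8295, 0.1028]  P^+=[0.1650 0.0300; 0.0300 0.1591]
step 3: x^-=[-0.8294, 0.1226]  P^-=[0.2479 0.0103; 0.0103 0.1886]  S=[0.5784 -0.1052; -0.1052 0.6047]  K=[0.4203 -0.0328; 0.0323 0.3124]  nu=[-2.1246, -2.9114]  x^+=[-1.6270, -0.8555]  P^+=[0.1422 0.0224; 0.0224 0.1311]
step 4: x^-=[-1.5423, -0.6792]  P^-=[0.2266 0.0066; 0.0066 0.1679]  S=[0.5578 -0.1000; -0.1000 0.5844]  K=[0.3982 -0.0369; 0.0243 0.2881]  nu=[4.2740, 0.4165]  x^+=[0.1442, -0.4552]  P^+=[0.1345 0.0188; 0.0188 0.1205]
step 5: x^-=[0.1791, -0.4018]  P^-=[0.2196 0.0045; 0.0045 0.1601]  S=[0.5511 -0.0990; -0.0990 0.5771]  K=[0.3903 -0.0393; 0.0205 0.2786]  nu=[3.0786, -2.2345]  x^+=[1.4687, -0.9611]  P^+=[0.1317 0.0171; 0.0171 0.1162]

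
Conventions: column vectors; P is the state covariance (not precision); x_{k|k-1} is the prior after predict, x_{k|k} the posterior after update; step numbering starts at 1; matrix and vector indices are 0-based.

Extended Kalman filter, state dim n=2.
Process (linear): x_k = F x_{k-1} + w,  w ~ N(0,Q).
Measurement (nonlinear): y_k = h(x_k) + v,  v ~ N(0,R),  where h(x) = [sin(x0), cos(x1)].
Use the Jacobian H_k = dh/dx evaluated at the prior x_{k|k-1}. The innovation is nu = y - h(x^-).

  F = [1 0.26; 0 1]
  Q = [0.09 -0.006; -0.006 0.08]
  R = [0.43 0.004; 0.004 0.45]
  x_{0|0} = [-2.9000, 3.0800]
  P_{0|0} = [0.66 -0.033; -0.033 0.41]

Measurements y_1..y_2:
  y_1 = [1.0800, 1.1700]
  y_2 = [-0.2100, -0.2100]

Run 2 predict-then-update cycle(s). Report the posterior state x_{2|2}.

x_post = [-2.8038, 2.5396]

step 1: x^-=[-2.0992, 3.0800]  P^-=[0.7606 0.0676; 0.0676 0.4900]  H_jac=[-0.5042 0.0000; 0.0000 -0.0616]  S=[0.6233 0.0061; 0.0061 0.4519]  K=[-0.6152 -0.0009; -0.0540 -0.0660]  nu=[1.9436, 2.1681]  x^+=[-3.2968, 2.8318]  P^+=[0.5247 0.0466; 0.0466 0.4862]
step 2: x^-=[-2.5605, 2.8318]  P^-=[0.6718 0.1670; 0.1670 0.5662]  H_jac=[-0.8359 0.0000; 0.0000 -0.3048]  S=[0.8994 0.0466; 0.0466 0.5026]  K=[-0.6221 -0.0437; -0.1381 -0.3306]  nu=[0.3389, 0.7424]  x^+=[-2.8038, 2.5396]  P^+=[0.3202 0.0726; 0.0726 0.4898]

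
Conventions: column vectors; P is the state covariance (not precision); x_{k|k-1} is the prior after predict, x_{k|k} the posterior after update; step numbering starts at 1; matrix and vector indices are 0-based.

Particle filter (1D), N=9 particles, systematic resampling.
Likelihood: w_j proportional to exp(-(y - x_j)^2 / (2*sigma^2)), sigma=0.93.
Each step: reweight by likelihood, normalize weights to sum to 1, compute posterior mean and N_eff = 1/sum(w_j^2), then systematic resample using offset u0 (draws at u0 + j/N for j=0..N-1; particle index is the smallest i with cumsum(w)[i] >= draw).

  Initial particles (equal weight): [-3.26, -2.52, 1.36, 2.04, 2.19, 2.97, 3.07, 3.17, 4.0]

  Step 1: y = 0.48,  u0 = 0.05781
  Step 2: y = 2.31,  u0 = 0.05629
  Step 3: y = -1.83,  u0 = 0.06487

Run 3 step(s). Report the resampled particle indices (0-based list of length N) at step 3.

step 1: w=[0.0003, 0.0048, 0.5612, 0.2151, 0.1620, 0.0244, 0.0182, 0.0134, 0.0007]  mean=1.7170  Neff=2.5733  idx=[2, 2, 2, 2, 2, 3, 3, 4, 5]
step 2: w=[0.0892, 0.0892, 0.0892, 0.0892, 0.0892, 0.1441, 0.1441, 0.1490, 0.1168]  mean=1.8678  Neff=8.5354  idx=[0, 1, 3, 4, 5, 6, 6, 7, 8]
step 3: w=[0.2370, 0.2370, 0.2370, 0.2370, 0.0148, 0.0148, 0.0148, 0.0075, 0.0001]  mean=1.3965  Neff=4.4360  idx=[0, 0, 1, 1, 2, 2, 3, 3, 4]

resampled_idx = [0, 0, 1, 1, 2, 2, 3, 3, 4]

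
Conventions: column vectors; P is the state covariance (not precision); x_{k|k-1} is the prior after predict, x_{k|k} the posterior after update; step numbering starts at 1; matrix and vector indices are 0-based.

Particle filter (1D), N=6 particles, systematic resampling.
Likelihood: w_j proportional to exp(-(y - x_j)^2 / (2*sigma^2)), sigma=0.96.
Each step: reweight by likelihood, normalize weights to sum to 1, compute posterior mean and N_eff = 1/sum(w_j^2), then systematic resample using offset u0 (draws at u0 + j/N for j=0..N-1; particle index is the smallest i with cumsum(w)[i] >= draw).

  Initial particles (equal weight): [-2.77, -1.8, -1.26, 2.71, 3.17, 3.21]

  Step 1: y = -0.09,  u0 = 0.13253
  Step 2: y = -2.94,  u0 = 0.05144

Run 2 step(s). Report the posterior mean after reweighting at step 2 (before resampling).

step 1: w=[0.0282, 0.2839, 0.6601, 0.0197, 0.0043, 0.0038]  mean=-1.3415  Neff=1.9322  idx=[1, 1, 2, 2, 2, 2]
step 2: w=[0.2666, 0.2666, 0.1167, 0.1167, 0.1167, 0.1167]  mean=-1.5479  Neff=5.0857  idx=[0, 0, 1, 2, 3, 5]

post_mean = -1.5479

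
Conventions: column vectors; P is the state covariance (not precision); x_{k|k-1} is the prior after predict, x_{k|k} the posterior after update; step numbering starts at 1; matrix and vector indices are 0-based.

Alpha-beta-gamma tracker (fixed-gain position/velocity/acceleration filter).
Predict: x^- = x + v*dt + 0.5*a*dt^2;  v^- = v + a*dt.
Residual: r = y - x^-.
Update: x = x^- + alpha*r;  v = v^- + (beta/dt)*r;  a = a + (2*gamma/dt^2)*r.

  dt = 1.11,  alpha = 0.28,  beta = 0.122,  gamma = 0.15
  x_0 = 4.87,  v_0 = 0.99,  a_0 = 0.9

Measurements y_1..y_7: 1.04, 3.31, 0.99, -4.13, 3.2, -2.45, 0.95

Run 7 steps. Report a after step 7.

step 1: x_pred=6.5233  r=-5.4833  x^+=4.9880  v^+=1.3863  a^+=-0.4351
step 2: x_pred=6.2588  r=-2.9488  x^+=5.4331  v^+=0.5792  a^+=-1.1531
step 3: x_pred=5.3657  r=-4.3757  x^+=4.1405  v^+=-1.1816  a^+=-2.2185
step 4: x_pred=1.4622  r=-5.5922  x^+=-0.1036  v^+=-4.2588  a^+=-3.5801
step 5: x_pred=-7.0365  r=10.2365  x^+=-4.1703  v^+=-7.1077  a^+=-1.0877
step 6: x_pred=-12.7299  r=10.2799  x^+=-9.8516  v^+=-7.1852  a^+=1.4153
step 7: x_pred=-16.9552  r=17.9052  x^+=-11.9417  v^+=-3.6462  a^+=5.7750

a_post = 5.7750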